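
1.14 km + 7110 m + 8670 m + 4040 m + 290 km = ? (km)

In km:
  1.14 km → 1.14
  7110 m = 7110e-3 km = 7.11
  8670 m = 8670e-3 km = 8.67
  4040 m = 4040e-3 km = 4.04
  290 km → 290
Sum: 1.14 + 7.11 + 8.67 + 4.04 + 290 = 310.96

310.96 km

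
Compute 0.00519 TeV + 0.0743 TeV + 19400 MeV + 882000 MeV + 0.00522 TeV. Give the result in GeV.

986.11 GeV

In GeV:
  0.00519 TeV = 0.00519 × 10³ GeV = 5.19
  0.0743 TeV = 0.0743 × 10³ GeV = 74.3
  19400 MeV = 19400 × 10⁻³ GeV = 19.4
  882000 MeV = 882000 × 10⁻³ GeV = 882
  0.00522 TeV = 0.00522 × 10³ GeV = 5.22
Sum: 5.19 + 74.3 + 19.4 + 882 + 5.22 = 986.11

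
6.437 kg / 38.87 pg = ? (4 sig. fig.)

165600000000000

(6.437e3) / (38.87e-12) = 0.1656e15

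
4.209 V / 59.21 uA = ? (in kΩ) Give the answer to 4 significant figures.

(4.209) / (59.21 × 10^-6) = 0.071086 × 10^6 Ω

71.09 kΩ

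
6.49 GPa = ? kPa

giga = 10⁹, kilo = 10³; factor is 10⁶.
6.49 × 10⁶ = 6490000

6490000 kPa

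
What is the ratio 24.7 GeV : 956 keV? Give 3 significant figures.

25800

(24.7 × 10⁹) / (956 × 10³) = 0.02584 × 10⁶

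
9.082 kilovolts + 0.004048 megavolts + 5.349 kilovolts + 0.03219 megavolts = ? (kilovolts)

In kilovolts:
  9.082 kilovolts → 9.082
  0.004048 megavolts = 0.004048e3 kilovolts = 4.048
  5.349 kilovolts → 5.349
  0.03219 megavolts = 0.03219e3 kilovolts = 32.19
Sum: 9.082 + 4.048 + 5.349 + 32.19 = 50.669

50.669 kilovolts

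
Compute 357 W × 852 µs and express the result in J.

357 × 852e-6 = 304164e-6 J

0.304164 J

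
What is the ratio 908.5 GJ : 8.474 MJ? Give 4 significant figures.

(908.5e9) / (8.474e6) = 107.21e3

107200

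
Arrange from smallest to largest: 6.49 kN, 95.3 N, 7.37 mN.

7.37 mN < 95.3 N < 6.49 kN

6.49 kN = 6490 N
95.3 N = 95.3 N
7.37 mN = 0.00737 N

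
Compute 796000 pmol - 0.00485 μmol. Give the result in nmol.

791.15 nmol

In nmol:
  796000 pmol = 796000 × 10^-3 nmol = 796
  0.00485 μmol = 0.00485 × 10^3 nmol = 4.85
Difference: 796 - 4.85 = 791.15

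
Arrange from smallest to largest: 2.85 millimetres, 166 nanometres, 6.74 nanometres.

2.85 millimetres = 0.00285 metres
166 nanometres = 0.000000166 metres
6.74 nanometres = 0.00000000674 metres

6.74 nanometres < 166 nanometres < 2.85 millimetres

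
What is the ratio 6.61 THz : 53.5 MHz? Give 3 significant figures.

124000

(6.61e12) / (53.5e6) = 0.1236e6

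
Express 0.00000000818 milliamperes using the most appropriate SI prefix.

= 8.18e-12 amperes; 1e-12 is pico.

8.18 picoamperes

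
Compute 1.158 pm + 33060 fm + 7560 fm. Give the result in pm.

41.778 pm

In pm:
  1.158 pm → 1.158
  33060 fm = 33060 × 10⁻³ pm = 33.06
  7560 fm = 7560 × 10⁻³ pm = 7.56
Sum: 1.158 + 33.06 + 7.56 = 41.778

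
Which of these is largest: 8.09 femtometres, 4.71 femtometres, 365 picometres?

365 picometres

8.09 femtometres = 0.00000000000000809 metres
4.71 femtometres = 0.00000000000000471 metres
365 picometres = 0.000000000365 metres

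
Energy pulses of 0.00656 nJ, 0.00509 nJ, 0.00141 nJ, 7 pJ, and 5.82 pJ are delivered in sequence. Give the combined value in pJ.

25.88 pJ

In pJ:
  0.00656 nJ = 0.00656 × 10³ pJ = 6.56
  0.00509 nJ = 0.00509 × 10³ pJ = 5.09
  0.00141 nJ = 0.00141 × 10³ pJ = 1.41
  7 pJ → 7
  5.82 pJ → 5.82
Sum: 6.56 + 5.09 + 1.41 + 7 + 5.82 = 25.88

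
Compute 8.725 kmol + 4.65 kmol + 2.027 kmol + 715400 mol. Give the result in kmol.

730.802 kmol

In kmol:
  8.725 kmol → 8.725
  4.65 kmol → 4.65
  2.027 kmol → 2.027
  715400 mol = 715400 × 10^-3 kmol = 715.4
Sum: 8.725 + 4.65 + 2.027 + 715.4 = 730.802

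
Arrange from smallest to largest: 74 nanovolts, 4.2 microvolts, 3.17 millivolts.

74 nanovolts = 0.000000074 volts
4.2 microvolts = 0.0000042 volts
3.17 millivolts = 0.00317 volts

74 nanovolts < 4.2 microvolts < 3.17 millivolts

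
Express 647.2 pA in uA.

pico = 10⁻¹², micro = 10⁻⁶; factor is 10⁻⁶.
647.2 × 10⁻⁶ = 0.0006472

0.0006472 uA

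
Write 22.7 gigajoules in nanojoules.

22700000000000000000 nanojoules

giga = 10⁹, nano = 10⁻⁹; factor is 10¹⁸.
22.7 × 10¹⁸ = 22700000000000000000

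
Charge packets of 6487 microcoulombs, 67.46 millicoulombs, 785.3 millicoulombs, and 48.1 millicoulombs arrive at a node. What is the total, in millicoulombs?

In millicoulombs:
  6487 microcoulombs = 6487 × 10^-3 millicoulombs = 6.487
  67.46 millicoulombs → 67.46
  785.3 millicoulombs → 785.3
  48.1 millicoulombs → 48.1
Sum: 6.487 + 67.46 + 785.3 + 48.1 = 907.347

907.347 millicoulombs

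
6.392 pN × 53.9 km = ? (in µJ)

0.3445288 µJ

6.392e-12 × 53.9e3 = 344.5288e-9 J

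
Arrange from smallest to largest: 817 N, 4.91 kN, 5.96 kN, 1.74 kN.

817 N = 817 N
4.91 kN = 4910 N
5.96 kN = 5960 N
1.74 kN = 1740 N

817 N < 1.74 kN < 4.91 kN < 5.96 kN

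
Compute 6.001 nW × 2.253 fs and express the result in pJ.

0.000000000013520253 pJ

6.001e-9 × 2.253e-15 = 13.520253e-24 J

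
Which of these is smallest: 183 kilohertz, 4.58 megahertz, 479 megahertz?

183 kilohertz

183 kilohertz = 183000 hertz
4.58 megahertz = 4580000 hertz
479 megahertz = 479000000 hertz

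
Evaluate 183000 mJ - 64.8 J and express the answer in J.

In J:
  183000 mJ = 183000 × 10^-3 J = 183
  64.8 J → 64.8
Difference: 183 - 64.8 = 118.2

118.2 J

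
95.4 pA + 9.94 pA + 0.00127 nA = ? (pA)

106.61 pA

In pA:
  95.4 pA → 95.4
  9.94 pA → 9.94
  0.00127 nA = 0.00127 × 10³ pA = 1.27
Sum: 95.4 + 9.94 + 1.27 = 106.61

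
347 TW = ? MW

tera = 10^12, mega = 10^6; factor is 10^6.
347 × 10^6 = 347000000

347000000 MW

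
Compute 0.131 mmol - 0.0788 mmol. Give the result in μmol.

52.2 μmol

In μmol:
  0.131 mmol = 0.131e3 μmol = 131
  0.0788 mmol = 0.0788e3 μmol = 78.8
Difference: 131 - 78.8 = 52.2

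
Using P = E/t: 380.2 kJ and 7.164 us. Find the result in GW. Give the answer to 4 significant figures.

(380.2 × 10³) / (7.164 × 10⁻⁶) = 53.0709 × 10⁹ W

53.07 GW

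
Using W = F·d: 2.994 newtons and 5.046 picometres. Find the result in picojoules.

15.107724 picojoules

2.994 × 5.046e-12 = 15.107724e-12 J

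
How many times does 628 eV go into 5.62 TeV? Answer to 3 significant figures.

(5.62 × 10^12) / (628) = 0.008949 × 10^12

8950000000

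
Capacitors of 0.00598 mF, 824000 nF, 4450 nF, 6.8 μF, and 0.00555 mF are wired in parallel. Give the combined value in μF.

846.78 μF

In μF:
  0.00598 mF = 0.00598 × 10³ μF = 5.98
  824000 nF = 824000 × 10⁻³ μF = 824
  4450 nF = 4450 × 10⁻³ μF = 4.45
  6.8 μF → 6.8
  0.00555 mF = 0.00555 × 10³ μF = 5.55
Sum: 5.98 + 824 + 4.45 + 6.8 + 5.55 = 846.78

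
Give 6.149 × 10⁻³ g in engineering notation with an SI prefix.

= 6.149 × 10⁻³ g; 10⁻³ is milli.

6.149 mg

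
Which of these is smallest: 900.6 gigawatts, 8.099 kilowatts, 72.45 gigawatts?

900.6 gigawatts = 900600000000 watts
8.099 kilowatts = 8099 watts
72.45 gigawatts = 72450000000 watts

8.099 kilowatts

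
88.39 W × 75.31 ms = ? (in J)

6.6566509 J

88.39 × 75.31 × 10⁻³ = 6656.6509 × 10⁻³ J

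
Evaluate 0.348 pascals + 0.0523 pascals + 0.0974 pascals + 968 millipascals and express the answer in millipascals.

In millipascals:
  0.348 pascals = 0.348e3 millipascals = 348
  0.0523 pascals = 0.0523e3 millipascals = 52.3
  0.0974 pascals = 0.0974e3 millipascals = 97.4
  968 millipascals → 968
Sum: 348 + 52.3 + 97.4 + 968 = 1465.7

1465.7 millipascals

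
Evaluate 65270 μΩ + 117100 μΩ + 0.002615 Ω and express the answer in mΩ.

In mΩ:
  65270 μΩ = 65270 × 10⁻³ mΩ = 65.27
  117100 μΩ = 117100 × 10⁻³ mΩ = 117.1
  0.002615 Ω = 0.002615 × 10³ mΩ = 2.615
Sum: 65.27 + 117.1 + 2.615 = 184.985

184.985 mΩ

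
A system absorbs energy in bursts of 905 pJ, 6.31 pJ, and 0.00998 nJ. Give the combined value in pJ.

921.29 pJ

In pJ:
  905 pJ → 905
  6.31 pJ → 6.31
  0.00998 nJ = 0.00998 × 10^3 pJ = 9.98
Sum: 905 + 6.31 + 9.98 = 921.29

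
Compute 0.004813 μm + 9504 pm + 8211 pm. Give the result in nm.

22.528 nm

In nm:
  0.004813 μm = 0.004813 × 10^3 nm = 4.813
  9504 pm = 9504 × 10^-3 nm = 9.504
  8211 pm = 8211 × 10^-3 nm = 8.211
Sum: 4.813 + 9.504 + 8.211 = 22.528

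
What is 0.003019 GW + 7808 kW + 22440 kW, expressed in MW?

In MW:
  0.003019 GW = 0.003019e3 MW = 3.019
  7808 kW = 7808e-3 MW = 7.808
  22440 kW = 22440e-3 MW = 22.44
Sum: 3.019 + 7.808 + 22.44 = 33.267

33.267 MW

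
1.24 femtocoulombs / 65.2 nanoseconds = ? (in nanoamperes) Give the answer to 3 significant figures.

19.0 nanoamperes

(1.24 × 10⁻¹⁵) / (65.2 × 10⁻⁹) = 0.019018 × 10⁻⁶ A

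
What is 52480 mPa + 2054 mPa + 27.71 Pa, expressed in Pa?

In Pa:
  52480 mPa = 52480 × 10^-3 Pa = 52.48
  2054 mPa = 2054 × 10^-3 Pa = 2.054
  27.71 Pa → 27.71
Sum: 52.48 + 2.054 + 27.71 = 82.244

82.244 Pa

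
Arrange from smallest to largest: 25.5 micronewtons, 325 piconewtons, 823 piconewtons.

25.5 micronewtons = 0.0000255 newtons
325 piconewtons = 0.000000000325 newtons
823 piconewtons = 0.000000000823 newtons

325 piconewtons < 823 piconewtons < 25.5 micronewtons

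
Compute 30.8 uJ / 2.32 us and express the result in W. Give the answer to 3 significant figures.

(30.8 × 10⁻⁶) / (2.32 × 10⁻⁶) = 13.276 W

13.3 W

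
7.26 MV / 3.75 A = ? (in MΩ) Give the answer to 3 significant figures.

(7.26 × 10^6) / (3.75) = 1.936 × 10^6 Ω

1.94 MΩ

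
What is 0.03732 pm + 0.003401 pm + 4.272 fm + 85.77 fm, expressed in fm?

130.763 fm

In fm:
  0.03732 pm = 0.03732e3 fm = 37.32
  0.003401 pm = 0.003401e3 fm = 3.401
  4.272 fm → 4.272
  85.77 fm → 85.77
Sum: 37.32 + 3.401 + 4.272 + 85.77 = 130.763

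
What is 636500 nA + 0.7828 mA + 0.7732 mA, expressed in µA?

2192.5 µA

In µA:
  636500 nA = 636500 × 10⁻³ µA = 636.5
  0.7828 mA = 0.7828 × 10³ µA = 782.8
  0.7732 mA = 0.7732 × 10³ µA = 773.2
Sum: 636.5 + 782.8 + 773.2 = 2192.5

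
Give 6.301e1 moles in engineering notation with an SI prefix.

= 63.01 moles; mantissa already in [1, 1000).

63.01 moles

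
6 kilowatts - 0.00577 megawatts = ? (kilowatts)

0.23 kilowatts

In kilowatts:
  6 kilowatts → 6
  0.00577 megawatts = 0.00577e3 kilowatts = 5.77
Difference: 6 - 5.77 = 0.23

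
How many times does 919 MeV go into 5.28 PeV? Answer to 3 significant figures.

(5.28e15) / (919e6) = 0.005745e9

5750000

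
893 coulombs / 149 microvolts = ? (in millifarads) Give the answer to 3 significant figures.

5990000000 millifarads

(893) / (149e-6) = 5.9933e6 F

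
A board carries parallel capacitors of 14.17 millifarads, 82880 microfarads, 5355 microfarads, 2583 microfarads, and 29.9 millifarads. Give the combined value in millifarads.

134.888 millifarads

In millifarads:
  14.17 millifarads → 14.17
  82880 microfarads = 82880 × 10^-3 millifarads = 82.88
  5355 microfarads = 5355 × 10^-3 millifarads = 5.355
  2583 microfarads = 2583 × 10^-3 millifarads = 2.583
  29.9 millifarads → 29.9
Sum: 14.17 + 82.88 + 5.355 + 2.583 + 29.9 = 134.888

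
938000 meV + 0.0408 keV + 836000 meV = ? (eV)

In eV:
  938000 meV = 938000e-3 eV = 938
  0.0408 keV = 0.0408e3 eV = 40.8
  836000 meV = 836000e-3 eV = 836
Sum: 938 + 40.8 + 836 = 1814.8

1814.8 eV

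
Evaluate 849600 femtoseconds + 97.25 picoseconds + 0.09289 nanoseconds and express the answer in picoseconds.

1039.74 picoseconds

In picoseconds:
  849600 femtoseconds = 849600 × 10^-3 picoseconds = 849.6
  97.25 picoseconds → 97.25
  0.09289 nanoseconds = 0.09289 × 10^3 picoseconds = 92.89
Sum: 849.6 + 97.25 + 92.89 = 1039.74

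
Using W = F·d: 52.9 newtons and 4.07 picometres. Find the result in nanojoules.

0.215303 nanojoules

52.9 × 4.07 × 10^-12 = 215.303 × 10^-12 J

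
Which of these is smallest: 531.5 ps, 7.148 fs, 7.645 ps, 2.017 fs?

531.5 ps = 0.0000000005315 s
7.148 fs = 0.000000000000007148 s
7.645 ps = 0.000000000007645 s
2.017 fs = 0.000000000000002017 s

2.017 fs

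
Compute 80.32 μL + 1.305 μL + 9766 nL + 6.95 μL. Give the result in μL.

98.341 μL

In μL:
  80.32 μL → 80.32
  1.305 μL → 1.305
  9766 nL = 9766 × 10^-3 μL = 9.766
  6.95 μL → 6.95
Sum: 80.32 + 1.305 + 9.766 + 6.95 = 98.341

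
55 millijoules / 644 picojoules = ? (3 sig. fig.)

(55 × 10^-3) / (644 × 10^-12) = 0.0854 × 10^9

85400000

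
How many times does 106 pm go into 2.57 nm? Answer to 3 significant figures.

(2.57e-9) / (106e-12) = 0.02425e3

24.2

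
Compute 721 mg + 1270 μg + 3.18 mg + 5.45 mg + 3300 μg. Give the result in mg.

734.2 mg

In mg:
  721 mg → 721
  1270 μg = 1270 × 10^-3 mg = 1.27
  3.18 mg → 3.18
  5.45 mg → 5.45
  3300 μg = 3300 × 10^-3 mg = 3.3
Sum: 721 + 1.27 + 3.18 + 5.45 + 3.3 = 734.2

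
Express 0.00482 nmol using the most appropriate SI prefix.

4.82 pmol

= 4.82 × 10^-12 mol; 10^-12 is pico.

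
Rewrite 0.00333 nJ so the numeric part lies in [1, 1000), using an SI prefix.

= 3.33e-12 J; 1e-12 is pico.

3.33 pJ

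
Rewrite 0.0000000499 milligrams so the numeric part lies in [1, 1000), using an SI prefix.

49.9 picograms

= 49.9 × 10^-12 grams; 10^-12 is pico.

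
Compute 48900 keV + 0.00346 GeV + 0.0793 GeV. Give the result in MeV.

131.66 MeV

In MeV:
  48900 keV = 48900e-3 MeV = 48.9
  0.00346 GeV = 0.00346e3 MeV = 3.46
  0.0793 GeV = 0.0793e3 MeV = 79.3
Sum: 48.9 + 3.46 + 79.3 = 131.66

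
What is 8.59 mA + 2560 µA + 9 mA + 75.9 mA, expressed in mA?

In mA:
  8.59 mA → 8.59
  2560 µA = 2560 × 10⁻³ mA = 2.56
  9 mA → 9
  75.9 mA → 75.9
Sum: 8.59 + 2.56 + 9 + 75.9 = 96.05

96.05 mA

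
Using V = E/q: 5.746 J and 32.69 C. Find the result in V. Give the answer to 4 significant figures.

0.1758 V

(5.746) / (32.69) = 0.175772 V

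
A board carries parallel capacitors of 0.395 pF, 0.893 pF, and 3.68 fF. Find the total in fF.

1291.68 fF

In fF:
  0.395 pF = 0.395e3 fF = 395
  0.893 pF = 0.893e3 fF = 893
  3.68 fF → 3.68
Sum: 395 + 893 + 3.68 = 1291.68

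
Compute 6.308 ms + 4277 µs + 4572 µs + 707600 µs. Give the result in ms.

722.757 ms

In ms:
  6.308 ms → 6.308
  4277 µs = 4277 × 10^-3 ms = 4.277
  4572 µs = 4572 × 10^-3 ms = 4.572
  707600 µs = 707600 × 10^-3 ms = 707.6
Sum: 6.308 + 4.277 + 4.572 + 707.6 = 722.757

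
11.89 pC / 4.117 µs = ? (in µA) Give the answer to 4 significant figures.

(11.89 × 10^-12) / (4.117 × 10^-6) = 2.88803 × 10^-6 A

2.888 µA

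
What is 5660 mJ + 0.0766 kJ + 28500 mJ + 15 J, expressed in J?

125.76 J

In J:
  5660 mJ = 5660 × 10^-3 J = 5.66
  0.0766 kJ = 0.0766 × 10^3 J = 76.6
  28500 mJ = 28500 × 10^-3 J = 28.5
  15 J → 15
Sum: 5.66 + 76.6 + 28.5 + 15 = 125.76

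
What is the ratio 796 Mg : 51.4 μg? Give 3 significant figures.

(796 × 10^6) / (51.4 × 10^-6) = 15.49 × 10^12

15500000000000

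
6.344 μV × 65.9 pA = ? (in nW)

6.344e-6 × 65.9e-12 = 418.0696e-18 W

0.0000004180696 nW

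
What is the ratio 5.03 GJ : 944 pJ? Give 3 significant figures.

(5.03e9) / (944e-12) = 0.005328e21

5330000000000000000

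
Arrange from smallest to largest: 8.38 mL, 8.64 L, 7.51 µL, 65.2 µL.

8.38 mL = 0.00838 L
8.64 L = 8.64 L
7.51 µL = 0.00000751 L
65.2 µL = 0.0000652 L

7.51 µL < 65.2 µL < 8.38 mL < 8.64 L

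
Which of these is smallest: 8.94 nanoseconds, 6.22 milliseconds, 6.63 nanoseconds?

8.94 nanoseconds = 0.00000000894 seconds
6.22 milliseconds = 0.00622 seconds
6.63 nanoseconds = 0.00000000663 seconds

6.63 nanoseconds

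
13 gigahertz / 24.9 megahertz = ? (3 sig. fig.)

522

(13 × 10^9) / (24.9 × 10^6) = 0.5221 × 10^3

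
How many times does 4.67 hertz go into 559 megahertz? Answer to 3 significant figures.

120000000

(559e6) / (4.67) = 119.7e6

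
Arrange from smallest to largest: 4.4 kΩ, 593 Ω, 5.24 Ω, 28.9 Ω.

5.24 Ω < 28.9 Ω < 593 Ω < 4.4 kΩ

4.4 kΩ = 4400 Ω
593 Ω = 593 Ω
5.24 Ω = 5.24 Ω
28.9 Ω = 28.9 Ω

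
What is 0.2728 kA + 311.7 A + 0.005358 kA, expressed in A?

In A:
  0.2728 kA = 0.2728e3 A = 272.8
  311.7 A → 311.7
  0.005358 kA = 0.005358e3 A = 5.358
Sum: 272.8 + 311.7 + 5.358 = 589.858

589.858 A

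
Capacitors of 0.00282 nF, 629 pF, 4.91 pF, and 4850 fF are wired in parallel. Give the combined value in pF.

641.58 pF

In pF:
  0.00282 nF = 0.00282 × 10^3 pF = 2.82
  629 pF → 629
  4.91 pF → 4.91
  4850 fF = 4850 × 10^-3 pF = 4.85
Sum: 2.82 + 629 + 4.91 + 4.85 = 641.58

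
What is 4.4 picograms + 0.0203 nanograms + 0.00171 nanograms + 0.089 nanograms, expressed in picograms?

115.41 picograms

In picograms:
  4.4 picograms → 4.4
  0.0203 nanograms = 0.0203 × 10³ picograms = 20.3
  0.00171 nanograms = 0.00171 × 10³ picograms = 1.71
  0.089 nanograms = 0.089 × 10³ picograms = 89
Sum: 4.4 + 20.3 + 1.71 + 89 = 115.41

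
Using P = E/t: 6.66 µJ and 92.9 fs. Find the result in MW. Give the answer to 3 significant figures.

71.7 MW

(6.66 × 10^-6) / (92.9 × 10^-15) = 0.07169 × 10^9 W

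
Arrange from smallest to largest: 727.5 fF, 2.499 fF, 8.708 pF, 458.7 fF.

2.499 fF < 458.7 fF < 727.5 fF < 8.708 pF

727.5 fF = 0.0000000000007275 F
2.499 fF = 0.000000000000002499 F
8.708 pF = 0.000000000008708 F
458.7 fF = 0.0000000000004587 F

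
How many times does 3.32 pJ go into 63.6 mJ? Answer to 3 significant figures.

(63.6e-3) / (3.32e-12) = 19.16e9

19200000000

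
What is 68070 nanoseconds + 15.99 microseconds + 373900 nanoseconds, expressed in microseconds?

457.96 microseconds

In microseconds:
  68070 nanoseconds = 68070e-3 microseconds = 68.07
  15.99 microseconds → 15.99
  373900 nanoseconds = 373900e-3 microseconds = 373.9
Sum: 68.07 + 15.99 + 373.9 = 457.96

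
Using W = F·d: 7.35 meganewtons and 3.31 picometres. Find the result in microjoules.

7.35 × 10⁶ × 3.31 × 10⁻¹² = 24.3285 × 10⁻⁶ J

24.3285 microjoules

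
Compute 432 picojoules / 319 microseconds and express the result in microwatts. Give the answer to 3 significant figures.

1.35 microwatts

(432e-12) / (319e-6) = 1.3542e-6 W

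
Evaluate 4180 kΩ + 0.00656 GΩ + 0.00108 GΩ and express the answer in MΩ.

11.82 MΩ

In MΩ:
  4180 kΩ = 4180 × 10^-3 MΩ = 4.18
  0.00656 GΩ = 0.00656 × 10^3 MΩ = 6.56
  0.00108 GΩ = 0.00108 × 10^3 MΩ = 1.08
Sum: 4.18 + 6.56 + 1.08 = 11.82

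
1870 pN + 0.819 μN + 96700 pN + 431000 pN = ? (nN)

In nN:
  1870 pN = 1870e-3 nN = 1.87
  0.819 μN = 0.819e3 nN = 819
  96700 pN = 96700e-3 nN = 96.7
  431000 pN = 431000e-3 nN = 431
Sum: 1.87 + 819 + 96.7 + 431 = 1348.57

1348.57 nN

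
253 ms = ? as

milli = 10^-3, atto = 10^-18; factor is 10^15.
253 × 10^15 = 253000000000000000

253000000000000000 as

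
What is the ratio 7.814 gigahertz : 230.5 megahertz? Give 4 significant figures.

(7.814 × 10⁹) / (230.5 × 10⁶) = 0.0339 × 10³

33.90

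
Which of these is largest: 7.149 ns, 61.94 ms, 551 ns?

61.94 ms

7.149 ns = 0.000000007149 s
61.94 ms = 0.06194 s
551 ns = 0.000000551 s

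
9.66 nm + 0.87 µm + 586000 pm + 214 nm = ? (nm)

In nm:
  9.66 nm → 9.66
  0.87 µm = 0.87e3 nm = 870
  586000 pm = 586000e-3 nm = 586
  214 nm → 214
Sum: 9.66 + 870 + 586 + 214 = 1679.66

1679.66 nm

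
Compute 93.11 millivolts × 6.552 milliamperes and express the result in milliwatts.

0.61005672 milliwatts

93.11e-3 × 6.552e-3 = 610.05672e-6 W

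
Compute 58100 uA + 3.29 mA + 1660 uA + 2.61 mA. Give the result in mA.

65.66 mA

In mA:
  58100 uA = 58100 × 10^-3 mA = 58.1
  3.29 mA → 3.29
  1660 uA = 1660 × 10^-3 mA = 1.66
  2.61 mA → 2.61
Sum: 58.1 + 3.29 + 1.66 + 2.61 = 65.66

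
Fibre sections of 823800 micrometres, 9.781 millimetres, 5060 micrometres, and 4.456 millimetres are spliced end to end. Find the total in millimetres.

In millimetres:
  823800 micrometres = 823800 × 10^-3 millimetres = 823.8
  9.781 millimetres → 9.781
  5060 micrometres = 5060 × 10^-3 millimetres = 5.06
  4.456 millimetres → 4.456
Sum: 823.8 + 9.781 + 5.06 + 4.456 = 843.097

843.097 millimetres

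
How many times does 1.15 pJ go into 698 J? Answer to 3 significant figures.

(698) / (1.15 × 10^-12) = 607 × 10^12

607000000000000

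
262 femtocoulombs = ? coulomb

femto = 10⁻¹⁵, (no prefix) = 10⁰; factor is 10⁻¹⁵.
262 × 10⁻¹⁵ = 0.000000000000262

0.000000000000262 coulombs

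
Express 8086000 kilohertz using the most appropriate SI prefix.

8.086 gigahertz

= 8.086e9 hertz; 1e9 is giga.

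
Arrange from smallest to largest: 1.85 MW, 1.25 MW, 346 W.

346 W < 1.25 MW < 1.85 MW

1.85 MW = 1850000 W
1.25 MW = 1250000 W
346 W = 346 W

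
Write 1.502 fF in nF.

femto = 1e-15, nano = 1e-9; factor is 1e-6.
1.502 × 1e-6 = 0.000001502

0.000001502 nF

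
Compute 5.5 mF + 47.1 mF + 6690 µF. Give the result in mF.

59.29 mF

In mF:
  5.5 mF → 5.5
  47.1 mF → 47.1
  6690 µF = 6690 × 10⁻³ mF = 6.69
Sum: 5.5 + 47.1 + 6.69 = 59.29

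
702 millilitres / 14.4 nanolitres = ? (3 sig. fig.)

48800000

(702e-3) / (14.4e-9) = 48.75e6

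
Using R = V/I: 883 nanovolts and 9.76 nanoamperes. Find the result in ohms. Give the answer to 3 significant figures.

(883 × 10⁻⁹) / (9.76 × 10⁻⁹) = 90.471 Ω

90.5 ohms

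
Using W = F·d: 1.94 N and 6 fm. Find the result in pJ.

0.01164 pJ

1.94 × 6e-15 = 11.64e-15 J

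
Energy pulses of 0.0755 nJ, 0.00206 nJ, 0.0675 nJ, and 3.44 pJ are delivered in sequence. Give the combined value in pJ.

148.5 pJ

In pJ:
  0.0755 nJ = 0.0755e3 pJ = 75.5
  0.00206 nJ = 0.00206e3 pJ = 2.06
  0.0675 nJ = 0.0675e3 pJ = 67.5
  3.44 pJ → 3.44
Sum: 75.5 + 2.06 + 67.5 + 3.44 = 148.5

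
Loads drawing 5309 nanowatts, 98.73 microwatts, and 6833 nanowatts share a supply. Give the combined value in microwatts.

110.872 microwatts

In microwatts:
  5309 nanowatts = 5309e-3 microwatts = 5.309
  98.73 microwatts → 98.73
  6833 nanowatts = 6833e-3 microwatts = 6.833
Sum: 5.309 + 98.73 + 6.833 = 110.872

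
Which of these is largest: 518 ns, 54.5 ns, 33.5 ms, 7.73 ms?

518 ns = 0.000000518 s
54.5 ns = 0.0000000545 s
33.5 ms = 0.0335 s
7.73 ms = 0.00773 s

33.5 ms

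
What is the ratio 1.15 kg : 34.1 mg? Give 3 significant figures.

(1.15 × 10^3) / (34.1 × 10^-3) = 0.03372 × 10^6

33700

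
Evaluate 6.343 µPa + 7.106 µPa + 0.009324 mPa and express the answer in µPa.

22.773 µPa

In µPa:
  6.343 µPa → 6.343
  7.106 µPa → 7.106
  0.009324 mPa = 0.009324e3 µPa = 9.324
Sum: 6.343 + 7.106 + 9.324 = 22.773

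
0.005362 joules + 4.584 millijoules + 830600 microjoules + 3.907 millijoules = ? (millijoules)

844.453 millijoules

In millijoules:
  0.005362 joules = 0.005362e3 millijoules = 5.362
  4.584 millijoules → 4.584
  830600 microjoules = 830600e-3 millijoules = 830.6
  3.907 millijoules → 3.907
Sum: 5.362 + 4.584 + 830.6 + 3.907 = 844.453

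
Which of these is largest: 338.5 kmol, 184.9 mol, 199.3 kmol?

338.5 kmol = 338500 mol
184.9 mol = 184.9 mol
199.3 kmol = 199300 mol

338.5 kmol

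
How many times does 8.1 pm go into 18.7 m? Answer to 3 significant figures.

2310000000000

(18.7) / (8.1e-12) = 2.309e12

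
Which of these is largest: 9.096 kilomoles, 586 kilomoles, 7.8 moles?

586 kilomoles

9.096 kilomoles = 9096 moles
586 kilomoles = 586000 moles
7.8 moles = 7.8 moles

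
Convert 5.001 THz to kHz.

5001000000 kHz

tera = 1e12, kilo = 1e3; factor is 1e9.
5.001 × 1e9 = 5001000000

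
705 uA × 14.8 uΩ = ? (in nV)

10.434 nV

705 × 10^-6 × 14.8 × 10^-6 = 10434 × 10^-12 V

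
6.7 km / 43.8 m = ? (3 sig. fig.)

153

(6.7 × 10³) / (43.8) = 0.153 × 10³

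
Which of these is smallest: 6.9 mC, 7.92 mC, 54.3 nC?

54.3 nC

6.9 mC = 0.0069 C
7.92 mC = 0.00792 C
54.3 nC = 0.0000000543 C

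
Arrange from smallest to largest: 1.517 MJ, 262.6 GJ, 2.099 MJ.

1.517 MJ < 2.099 MJ < 262.6 GJ

1.517 MJ = 1517000 J
262.6 GJ = 262600000000 J
2.099 MJ = 2099000 J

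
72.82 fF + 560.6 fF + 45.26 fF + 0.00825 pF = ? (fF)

In fF:
  72.82 fF → 72.82
  560.6 fF → 560.6
  45.26 fF → 45.26
  0.00825 pF = 0.00825 × 10³ fF = 8.25
Sum: 72.82 + 560.6 + 45.26 + 8.25 = 686.93

686.93 fF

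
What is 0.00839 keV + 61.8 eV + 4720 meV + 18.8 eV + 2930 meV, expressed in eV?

In eV:
  0.00839 keV = 0.00839e3 eV = 8.39
  61.8 eV → 61.8
  4720 meV = 4720e-3 eV = 4.72
  18.8 eV → 18.8
  2930 meV = 2930e-3 eV = 2.93
Sum: 8.39 + 61.8 + 4.72 + 18.8 + 2.93 = 96.64

96.64 eV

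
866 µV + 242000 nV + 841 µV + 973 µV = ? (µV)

2922 µV

In µV:
  866 µV → 866
  242000 nV = 242000 × 10⁻³ µV = 242
  841 µV → 841
  973 µV → 973
Sum: 866 + 242 + 841 + 973 = 2922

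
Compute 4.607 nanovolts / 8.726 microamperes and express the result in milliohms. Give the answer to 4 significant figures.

(4.607 × 10⁻⁹) / (8.726 × 10⁻⁶) = 0.527962 × 10⁻³ Ω

0.5280 milliohms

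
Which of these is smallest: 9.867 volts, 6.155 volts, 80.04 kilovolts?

6.155 volts

9.867 volts = 9.867 volts
6.155 volts = 6.155 volts
80.04 kilovolts = 80040 volts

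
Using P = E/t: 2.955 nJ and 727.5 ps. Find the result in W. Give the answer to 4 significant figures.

4.062 W

(2.955 × 10⁻⁹) / (727.5 × 10⁻¹²) = 0.00406186 × 10³ W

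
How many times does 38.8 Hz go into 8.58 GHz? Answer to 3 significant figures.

(8.58 × 10⁹) / (38.8) = 0.2211 × 10⁹

221000000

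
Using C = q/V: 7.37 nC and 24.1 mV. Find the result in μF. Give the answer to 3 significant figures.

0.306 μF

(7.37 × 10^-9) / (24.1 × 10^-3) = 0.30581 × 10^-6 F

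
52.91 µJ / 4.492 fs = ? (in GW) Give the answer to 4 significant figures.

(52.91 × 10^-6) / (4.492 × 10^-15) = 11.7787 × 10^9 W

11.78 GW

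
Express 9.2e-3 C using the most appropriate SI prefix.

= 9.2e-3 C; 1e-3 is milli.

9.2 mC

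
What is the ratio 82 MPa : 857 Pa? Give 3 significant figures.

95700

(82 × 10^6) / (857) = 0.09568 × 10^6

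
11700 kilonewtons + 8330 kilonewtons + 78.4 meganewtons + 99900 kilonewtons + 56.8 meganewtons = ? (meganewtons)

In meganewtons:
  11700 kilonewtons = 11700 × 10^-3 meganewtons = 11.7
  8330 kilonewtons = 8330 × 10^-3 meganewtons = 8.33
  78.4 meganewtons → 78.4
  99900 kilonewtons = 99900 × 10^-3 meganewtons = 99.9
  56.8 meganewtons → 56.8
Sum: 11.7 + 8.33 + 78.4 + 99.9 + 56.8 = 255.13

255.13 meganewtons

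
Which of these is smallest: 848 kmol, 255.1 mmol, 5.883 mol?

255.1 mmol

848 kmol = 848000 mol
255.1 mmol = 0.2551 mol
5.883 mol = 5.883 mol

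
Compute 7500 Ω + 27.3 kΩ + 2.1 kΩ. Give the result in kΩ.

36.9 kΩ

In kΩ:
  7500 Ω = 7500 × 10⁻³ kΩ = 7.5
  27.3 kΩ → 27.3
  2.1 kΩ → 2.1
Sum: 7.5 + 27.3 + 2.1 = 36.9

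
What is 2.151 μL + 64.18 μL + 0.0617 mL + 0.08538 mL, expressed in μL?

In μL:
  2.151 μL → 2.151
  64.18 μL → 64.18
  0.0617 mL = 0.0617 × 10³ μL = 61.7
  0.08538 mL = 0.08538 × 10³ μL = 85.38
Sum: 2.151 + 64.18 + 61.7 + 85.38 = 213.411

213.411 μL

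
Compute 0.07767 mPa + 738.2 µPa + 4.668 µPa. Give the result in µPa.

In µPa:
  0.07767 mPa = 0.07767e3 µPa = 77.67
  738.2 µPa → 738.2
  4.668 µPa → 4.668
Sum: 77.67 + 738.2 + 4.668 = 820.538

820.538 µPa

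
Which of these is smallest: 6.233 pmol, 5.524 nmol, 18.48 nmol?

6.233 pmol = 0.000000000006233 mol
5.524 nmol = 0.000000005524 mol
18.48 nmol = 0.00000001848 mol

6.233 pmol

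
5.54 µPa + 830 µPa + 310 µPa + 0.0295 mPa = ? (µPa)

1175.04 µPa

In µPa:
  5.54 µPa → 5.54
  830 µPa → 830
  310 µPa → 310
  0.0295 mPa = 0.0295e3 µPa = 29.5
Sum: 5.54 + 830 + 310 + 29.5 = 1175.04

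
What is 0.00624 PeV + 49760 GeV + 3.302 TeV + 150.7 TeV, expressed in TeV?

210.002 TeV

In TeV:
  0.00624 PeV = 0.00624 × 10^3 TeV = 6.24
  49760 GeV = 49760 × 10^-3 TeV = 49.76
  3.302 TeV → 3.302
  150.7 TeV → 150.7
Sum: 6.24 + 49.76 + 3.302 + 150.7 = 210.002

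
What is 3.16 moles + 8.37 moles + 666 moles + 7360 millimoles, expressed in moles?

684.89 moles

In moles:
  3.16 moles → 3.16
  8.37 moles → 8.37
  666 moles → 666
  7360 millimoles = 7360 × 10^-3 moles = 7.36
Sum: 3.16 + 8.37 + 666 + 7.36 = 684.89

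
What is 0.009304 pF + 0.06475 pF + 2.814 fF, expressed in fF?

In fF:
  0.009304 pF = 0.009304e3 fF = 9.304
  0.06475 pF = 0.06475e3 fF = 64.75
  2.814 fF → 2.814
Sum: 9.304 + 64.75 + 2.814 = 76.868

76.868 fF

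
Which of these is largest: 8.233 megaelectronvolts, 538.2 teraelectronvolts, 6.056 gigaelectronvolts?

8.233 megaelectronvolts = 8233000 electronvolts
538.2 teraelectronvolts = 538200000000000 electronvolts
6.056 gigaelectronvolts = 6056000000 electronvolts

538.2 teraelectronvolts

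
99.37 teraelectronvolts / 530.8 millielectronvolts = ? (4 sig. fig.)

187200000000000

(99.37 × 10¹²) / (530.8 × 10⁻³) = 0.18721 × 10¹⁵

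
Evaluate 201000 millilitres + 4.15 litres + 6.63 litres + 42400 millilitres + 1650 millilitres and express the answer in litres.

255.83 litres

In litres:
  201000 millilitres = 201000 × 10^-3 litres = 201
  4.15 litres → 4.15
  6.63 litres → 6.63
  42400 millilitres = 42400 × 10^-3 litres = 42.4
  1650 millilitres = 1650 × 10^-3 litres = 1.65
Sum: 201 + 4.15 + 6.63 + 42.4 + 1.65 = 255.83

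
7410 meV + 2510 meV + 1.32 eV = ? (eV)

11.24 eV

In eV:
  7410 meV = 7410 × 10^-3 eV = 7.41
  2510 meV = 2510 × 10^-3 eV = 2.51
  1.32 eV → 1.32
Sum: 7.41 + 2.51 + 1.32 = 11.24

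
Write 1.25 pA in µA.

pico = 1e-12, micro = 1e-6; factor is 1e-6.
1.25 × 1e-6 = 0.00000125

0.00000125 µA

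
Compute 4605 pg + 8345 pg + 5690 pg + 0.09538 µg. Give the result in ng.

114.02 ng

In ng:
  4605 pg = 4605e-3 ng = 4.605
  8345 pg = 8345e-3 ng = 8.345
  5690 pg = 5690e-3 ng = 5.69
  0.09538 µg = 0.09538e3 ng = 95.38
Sum: 4.605 + 8.345 + 5.69 + 95.38 = 114.02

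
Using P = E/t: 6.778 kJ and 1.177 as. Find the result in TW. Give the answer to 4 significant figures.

5759000000 TW

(6.778 × 10³) / (1.177 × 10⁻¹⁸) = 5.75871 × 10²¹ W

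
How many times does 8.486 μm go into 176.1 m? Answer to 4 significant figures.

(176.1) / (8.486 × 10^-6) = 20.752 × 10^6

20750000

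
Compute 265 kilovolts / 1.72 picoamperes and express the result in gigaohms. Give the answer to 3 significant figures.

(265 × 10^3) / (1.72 × 10^-12) = 154.07 × 10^15 Ω

154000000 gigaohms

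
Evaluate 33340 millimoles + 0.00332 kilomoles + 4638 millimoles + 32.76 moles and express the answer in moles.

74.058 moles

In moles:
  33340 millimoles = 33340e-3 moles = 33.34
  0.00332 kilomoles = 0.00332e3 moles = 3.32
  4638 millimoles = 4638e-3 moles = 4.638
  32.76 moles → 32.76
Sum: 33.34 + 3.32 + 4.638 + 32.76 = 74.058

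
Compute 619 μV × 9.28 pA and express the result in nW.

619 × 10⁻⁶ × 9.28 × 10⁻¹² = 5744.32 × 10⁻¹⁸ W

0.00000574432 nW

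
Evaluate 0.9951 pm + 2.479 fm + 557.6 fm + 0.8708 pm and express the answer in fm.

2425.979 fm

In fm:
  0.9951 pm = 0.9951e3 fm = 995.1
  2.479 fm → 2.479
  557.6 fm → 557.6
  0.8708 pm = 0.8708e3 fm = 870.8
Sum: 995.1 + 2.479 + 557.6 + 870.8 = 2425.979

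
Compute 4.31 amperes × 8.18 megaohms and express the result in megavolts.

35.2558 megavolts

4.31 × 8.18 × 10^6 = 35.2558 × 10^6 V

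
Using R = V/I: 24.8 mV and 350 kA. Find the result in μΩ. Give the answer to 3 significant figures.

0.0709 μΩ

(24.8e-3) / (350e3) = 0.070857e-6 Ω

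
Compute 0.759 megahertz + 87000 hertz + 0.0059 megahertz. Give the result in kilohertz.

851.9 kilohertz

In kilohertz:
  0.759 megahertz = 0.759 × 10³ kilohertz = 759
  87000 hertz = 87000 × 10⁻³ kilohertz = 87
  0.0059 megahertz = 0.0059 × 10³ kilohertz = 5.9
Sum: 759 + 87 + 5.9 = 851.9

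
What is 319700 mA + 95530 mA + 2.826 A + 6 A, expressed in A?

In A:
  319700 mA = 319700 × 10⁻³ A = 319.7
  95530 mA = 95530 × 10⁻³ A = 95.53
  2.826 A → 2.826
  6 A → 6
Sum: 319.7 + 95.53 + 2.826 + 6 = 424.056

424.056 A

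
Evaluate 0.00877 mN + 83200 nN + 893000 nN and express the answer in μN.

In μN:
  0.00877 mN = 0.00877 × 10³ μN = 8.77
  83200 nN = 83200 × 10⁻³ μN = 83.2
  893000 nN = 893000 × 10⁻³ μN = 893
Sum: 8.77 + 83.2 + 893 = 984.97

984.97 μN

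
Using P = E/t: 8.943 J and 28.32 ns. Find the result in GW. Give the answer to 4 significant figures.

0.3158 GW

(8.943) / (28.32e-9) = 0.315784e9 W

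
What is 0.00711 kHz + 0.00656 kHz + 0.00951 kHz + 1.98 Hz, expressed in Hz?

25.16 Hz

In Hz:
  0.00711 kHz = 0.00711e3 Hz = 7.11
  0.00656 kHz = 0.00656e3 Hz = 6.56
  0.00951 kHz = 0.00951e3 Hz = 9.51
  1.98 Hz → 1.98
Sum: 7.11 + 6.56 + 9.51 + 1.98 = 25.16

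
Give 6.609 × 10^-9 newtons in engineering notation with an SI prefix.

6.609 nanonewtons

= 6.609 × 10^-9 newtons; 10^-9 is nano.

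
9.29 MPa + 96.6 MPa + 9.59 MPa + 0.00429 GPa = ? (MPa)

119.77 MPa

In MPa:
  9.29 MPa → 9.29
  96.6 MPa → 96.6
  9.59 MPa → 9.59
  0.00429 GPa = 0.00429 × 10³ MPa = 4.29
Sum: 9.29 + 96.6 + 9.59 + 4.29 = 119.77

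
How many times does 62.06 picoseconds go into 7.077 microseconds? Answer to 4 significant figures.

(7.077 × 10^-6) / (62.06 × 10^-12) = 0.11403 × 10^6

114000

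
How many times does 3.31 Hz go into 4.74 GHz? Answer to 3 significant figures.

(4.74e9) / (3.31) = 1.432e9

1430000000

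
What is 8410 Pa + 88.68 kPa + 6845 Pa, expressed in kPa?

103.935 kPa

In kPa:
  8410 Pa = 8410e-3 kPa = 8.41
  88.68 kPa → 88.68
  6845 Pa = 6845e-3 kPa = 6.845
Sum: 8.41 + 88.68 + 6.845 = 103.935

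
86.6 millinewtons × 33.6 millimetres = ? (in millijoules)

2.90976 millijoules

86.6 × 10^-3 × 33.6 × 10^-3 = 2909.76 × 10^-6 J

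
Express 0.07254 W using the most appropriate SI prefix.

= 72.54e-3 W; 1e-3 is milli.

72.54 mW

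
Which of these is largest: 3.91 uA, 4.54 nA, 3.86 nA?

3.91 uA

3.91 uA = 0.00000391 A
4.54 nA = 0.00000000454 A
3.86 nA = 0.00000000386 A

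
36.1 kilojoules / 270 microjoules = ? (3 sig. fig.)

134000000

(36.1 × 10³) / (270 × 10⁻⁶) = 0.1337 × 10⁹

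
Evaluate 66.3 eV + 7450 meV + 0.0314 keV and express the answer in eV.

In eV:
  66.3 eV → 66.3
  7450 meV = 7450 × 10⁻³ eV = 7.45
  0.0314 keV = 0.0314 × 10³ eV = 31.4
Sum: 66.3 + 7.45 + 31.4 = 105.15

105.15 eV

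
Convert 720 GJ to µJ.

720000000000000000 µJ

giga = 10⁹, micro = 10⁻⁶; factor is 10¹⁵.
720 × 10¹⁵ = 720000000000000000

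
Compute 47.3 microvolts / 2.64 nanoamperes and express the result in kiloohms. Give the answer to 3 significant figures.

17.9 kiloohms

(47.3e-6) / (2.64e-9) = 17.917e3 Ω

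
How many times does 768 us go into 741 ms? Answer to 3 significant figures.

(741 × 10^-3) / (768 × 10^-6) = 0.9648 × 10^3

965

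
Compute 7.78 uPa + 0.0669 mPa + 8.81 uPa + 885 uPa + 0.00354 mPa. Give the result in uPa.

972.03 uPa

In uPa:
  7.78 uPa → 7.78
  0.0669 mPa = 0.0669e3 uPa = 66.9
  8.81 uPa → 8.81
  885 uPa → 885
  0.00354 mPa = 0.00354e3 uPa = 3.54
Sum: 7.78 + 66.9 + 8.81 + 885 + 3.54 = 972.03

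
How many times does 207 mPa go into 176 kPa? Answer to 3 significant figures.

(176 × 10³) / (207 × 10⁻³) = 0.8502 × 10⁶

850000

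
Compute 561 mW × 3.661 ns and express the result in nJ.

2.053821 nJ

561 × 10^-3 × 3.661 × 10^-9 = 2053.821 × 10^-12 J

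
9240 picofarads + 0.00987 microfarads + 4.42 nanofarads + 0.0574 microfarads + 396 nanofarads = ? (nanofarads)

In nanofarads:
  9240 picofarads = 9240e-3 nanofarads = 9.24
  0.00987 microfarads = 0.00987e3 nanofarads = 9.87
  4.42 nanofarads → 4.42
  0.0574 microfarads = 0.0574e3 nanofarads = 57.4
  396 nanofarads → 396
Sum: 9.24 + 9.87 + 4.42 + 57.4 + 396 = 476.93

476.93 nanofarads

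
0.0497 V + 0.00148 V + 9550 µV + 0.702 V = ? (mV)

In mV:
  0.0497 V = 0.0497e3 mV = 49.7
  0.00148 V = 0.00148e3 mV = 1.48
  9550 µV = 9550e-3 mV = 9.55
  0.702 V = 0.702e3 mV = 702
Sum: 49.7 + 1.48 + 9.55 + 702 = 762.73

762.73 mV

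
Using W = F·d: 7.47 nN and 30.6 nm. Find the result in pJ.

0.000228582 pJ

7.47 × 10⁻⁹ × 30.6 × 10⁻⁹ = 228.582 × 10⁻¹⁸ J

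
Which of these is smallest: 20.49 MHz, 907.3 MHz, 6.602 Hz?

20.49 MHz = 20490000 Hz
907.3 MHz = 907300000 Hz
6.602 Hz = 6.602 Hz

6.602 Hz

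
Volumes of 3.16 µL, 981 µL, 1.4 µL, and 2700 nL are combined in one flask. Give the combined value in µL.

988.26 µL

In µL:
  3.16 µL → 3.16
  981 µL → 981
  1.4 µL → 1.4
  2700 nL = 2700 × 10^-3 µL = 2.7
Sum: 3.16 + 981 + 1.4 + 2.7 = 988.26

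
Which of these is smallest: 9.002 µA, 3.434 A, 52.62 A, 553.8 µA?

9.002 µA

9.002 µA = 0.000009002 A
3.434 A = 3.434 A
52.62 A = 52.62 A
553.8 µA = 0.0005538 A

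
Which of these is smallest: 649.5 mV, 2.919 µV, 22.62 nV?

649.5 mV = 0.6495 V
2.919 µV = 0.000002919 V
22.62 nV = 0.00000002262 V

22.62 nV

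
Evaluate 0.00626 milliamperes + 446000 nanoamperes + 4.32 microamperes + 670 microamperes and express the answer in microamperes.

In microamperes:
  0.00626 milliamperes = 0.00626e3 microamperes = 6.26
  446000 nanoamperes = 446000e-3 microamperes = 446
  4.32 microamperes → 4.32
  670 microamperes → 670
Sum: 6.26 + 446 + 4.32 + 670 = 1126.58

1126.58 microamperes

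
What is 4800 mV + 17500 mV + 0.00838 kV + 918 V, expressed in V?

948.68 V

In V:
  4800 mV = 4800 × 10^-3 V = 4.8
  17500 mV = 17500 × 10^-3 V = 17.5
  0.00838 kV = 0.00838 × 10^3 V = 8.38
  918 V → 918
Sum: 4.8 + 17.5 + 8.38 + 918 = 948.68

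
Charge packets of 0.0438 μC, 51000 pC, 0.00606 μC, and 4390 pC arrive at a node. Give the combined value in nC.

105.25 nC

In nC:
  0.0438 μC = 0.0438e3 nC = 43.8
  51000 pC = 51000e-3 nC = 51
  0.00606 μC = 0.00606e3 nC = 6.06
  4390 pC = 4390e-3 nC = 4.39
Sum: 43.8 + 51 + 6.06 + 4.39 = 105.25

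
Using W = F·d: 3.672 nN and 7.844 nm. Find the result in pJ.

3.672 × 10^-9 × 7.844 × 10^-9 = 28.803168 × 10^-18 J

0.000028803168 pJ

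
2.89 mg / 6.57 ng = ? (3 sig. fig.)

440000

(2.89 × 10⁻³) / (6.57 × 10⁻⁹) = 0.4399 × 10⁶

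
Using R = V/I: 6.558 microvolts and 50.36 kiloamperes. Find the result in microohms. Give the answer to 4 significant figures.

(6.558 × 10⁻⁶) / (50.36 × 10³) = 0.130222 × 10⁻⁹ Ω

0.0001302 microohms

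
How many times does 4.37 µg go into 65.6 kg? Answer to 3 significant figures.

15000000000

(65.6 × 10^3) / (4.37 × 10^-6) = 15.01 × 10^9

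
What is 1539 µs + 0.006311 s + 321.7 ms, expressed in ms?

In ms:
  1539 µs = 1539 × 10^-3 ms = 1.539
  0.006311 s = 0.006311 × 10^3 ms = 6.311
  321.7 ms → 321.7
Sum: 1.539 + 6.311 + 321.7 = 329.55

329.55 ms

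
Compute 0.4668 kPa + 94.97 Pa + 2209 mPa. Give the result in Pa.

In Pa:
  0.4668 kPa = 0.4668e3 Pa = 466.8
  94.97 Pa → 94.97
  2209 mPa = 2209e-3 Pa = 2.209
Sum: 466.8 + 94.97 + 2.209 = 563.979

563.979 Pa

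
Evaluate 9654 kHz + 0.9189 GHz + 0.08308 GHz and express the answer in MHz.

1011.634 MHz

In MHz:
  9654 kHz = 9654 × 10^-3 MHz = 9.654
  0.9189 GHz = 0.9189 × 10^3 MHz = 918.9
  0.08308 GHz = 0.08308 × 10^3 MHz = 83.08
Sum: 9.654 + 918.9 + 83.08 = 1011.634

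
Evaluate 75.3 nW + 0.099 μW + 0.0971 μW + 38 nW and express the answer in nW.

309.4 nW

In nW:
  75.3 nW → 75.3
  0.099 μW = 0.099e3 nW = 99
  0.0971 μW = 0.0971e3 nW = 97.1
  38 nW → 38
Sum: 75.3 + 99 + 97.1 + 38 = 309.4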